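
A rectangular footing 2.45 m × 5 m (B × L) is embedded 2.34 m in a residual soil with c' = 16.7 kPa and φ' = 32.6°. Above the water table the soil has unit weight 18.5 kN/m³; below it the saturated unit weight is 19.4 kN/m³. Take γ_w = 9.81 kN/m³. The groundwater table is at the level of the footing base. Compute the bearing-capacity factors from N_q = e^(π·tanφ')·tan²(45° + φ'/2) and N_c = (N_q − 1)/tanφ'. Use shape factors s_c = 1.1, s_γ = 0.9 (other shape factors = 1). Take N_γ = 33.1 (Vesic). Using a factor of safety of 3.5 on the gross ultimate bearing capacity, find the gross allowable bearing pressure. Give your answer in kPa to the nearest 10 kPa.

q_all ≈ 600 kPa

N_q = e^(π·tan32.6°)·tan²(61.3°) = 24.88; N_c = (N_q − 1)/tanφ' = 37.34.
q = γ·D_f = 18.5 × 2.34 = 43.29 kPa.
For the ½γBN_γ term take γ' = 19.4 − 9.81 = 9.59 kN/m³ (soil below base is submerged).
c·N_c·s_c = 16.7 × 37.337 × 1.1 = 685.88 kPa
q·N_q = 43.29 × 24.878 = 1077 kPa
0.5·γ·B·N_γ·s_γ = 0.5 × 9.59 × 2.45 × 33.1 × 0.9 = 349.97 kPa
q_ult = 685.88 + 1077 + 349.97 = 2112.8 kPa.
q_all = 2112.8 / 3.5 = 603.66 kPa.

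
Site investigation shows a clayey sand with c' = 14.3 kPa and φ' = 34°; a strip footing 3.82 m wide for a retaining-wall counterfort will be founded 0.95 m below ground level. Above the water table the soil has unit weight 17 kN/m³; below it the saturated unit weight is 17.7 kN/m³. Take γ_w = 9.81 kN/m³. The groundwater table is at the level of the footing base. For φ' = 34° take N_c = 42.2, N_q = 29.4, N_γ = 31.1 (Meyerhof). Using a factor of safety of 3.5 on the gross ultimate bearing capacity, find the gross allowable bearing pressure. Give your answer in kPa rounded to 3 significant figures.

q = γ·D_f = 17 × 0.95 = 16.15 kPa.
For the ½γBN_γ term take γ' = 17.7 − 9.81 = 7.89 kN/m³ (soil below base is submerged).
c·N_c = 14.3 × 42.2 = 603.46 kPa
q·N_q = 16.15 × 29.4 = 474.81 kPa
0.5·γ·B·N_γ = 0.5 × 7.89 × 3.82 × 31.1 = 468.67 kPa
q_ult = 603.46 + 474.81 + 468.67 = 1546.9 kPa.
q_all = 1546.9 / 3.5 = 441.98 kPa.

q_all ≈ 442 kPa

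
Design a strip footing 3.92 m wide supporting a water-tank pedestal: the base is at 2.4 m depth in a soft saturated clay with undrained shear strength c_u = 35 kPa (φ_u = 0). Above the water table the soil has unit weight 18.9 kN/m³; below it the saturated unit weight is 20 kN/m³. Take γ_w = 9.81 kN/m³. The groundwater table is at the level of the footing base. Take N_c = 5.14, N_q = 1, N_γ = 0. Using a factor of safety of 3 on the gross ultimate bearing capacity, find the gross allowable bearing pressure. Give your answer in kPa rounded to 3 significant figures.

Overburden at base level: q = 18.9 × 2.4 = 45.36 kPa.
Cohesion term c·N_c = 35 × 5.14 = 179.9 kPa; surcharge term q·N_q = 45.36 × 1 = 45.36 kPa.
q_ult = 179.9 + 45.36 = 225.26 kPa.
q_all = 225.26 / 3 = 75.087 kPa.

q_all ≈ 75.1 kPa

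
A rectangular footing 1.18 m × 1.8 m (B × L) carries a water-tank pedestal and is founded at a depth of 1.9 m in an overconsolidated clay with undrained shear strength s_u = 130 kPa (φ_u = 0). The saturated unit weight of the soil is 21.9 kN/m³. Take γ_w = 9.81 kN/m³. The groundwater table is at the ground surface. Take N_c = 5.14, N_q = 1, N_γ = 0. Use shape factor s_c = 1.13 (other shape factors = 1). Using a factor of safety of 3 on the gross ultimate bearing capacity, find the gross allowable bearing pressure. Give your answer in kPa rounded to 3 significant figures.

q_all ≈ 259 kPa

Water table at ground surface, so effective unit weight γ' = 21.9 − 9.81 = 12.09 kN/m³ is used throughout; overburden q = 12.09 × 1.9 = 22.971 kPa.
Cohesion term c·N_c·s_c = 130 × 5.14 × 1.13 = 755.07 kPa; surcharge term q·N_q = 22.971 × 1 = 22.971 kPa.
q_ult = 755.07 + 22.971 = 778.04 kPa.
q_all = 778.04 / 3 = 259.35 kPa.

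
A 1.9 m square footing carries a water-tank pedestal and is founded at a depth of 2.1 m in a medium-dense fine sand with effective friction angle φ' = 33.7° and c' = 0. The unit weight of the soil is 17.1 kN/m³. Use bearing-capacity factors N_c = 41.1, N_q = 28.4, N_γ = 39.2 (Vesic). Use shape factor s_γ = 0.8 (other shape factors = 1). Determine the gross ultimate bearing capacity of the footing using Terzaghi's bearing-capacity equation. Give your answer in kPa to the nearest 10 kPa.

Effective surcharge at the founding depth q = γ·D_f = 17.1 × 2.1 = 35.91 kPa.
q_ult = q·N_q + 0.5·γ·B·N_γ·s_γ
     = 35.91 × 28.4 + 0.5 × 17.1 × 1.9 × 39.2 × 0.8
     = 1019.8 + 509.44 = 1529.3 kPa.

q_ult ≈ 1530 kPa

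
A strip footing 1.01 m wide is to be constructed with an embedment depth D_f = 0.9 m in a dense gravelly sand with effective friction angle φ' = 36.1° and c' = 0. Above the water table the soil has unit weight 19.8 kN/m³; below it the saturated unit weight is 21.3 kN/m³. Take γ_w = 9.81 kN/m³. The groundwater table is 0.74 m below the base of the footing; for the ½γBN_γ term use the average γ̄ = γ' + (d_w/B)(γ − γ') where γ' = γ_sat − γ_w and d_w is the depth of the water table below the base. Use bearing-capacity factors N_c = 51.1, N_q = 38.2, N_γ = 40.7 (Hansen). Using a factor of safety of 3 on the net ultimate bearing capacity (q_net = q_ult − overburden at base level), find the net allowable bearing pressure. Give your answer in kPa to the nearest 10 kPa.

Overburden at base level: q = 19.8 × 0.9 = 17.82 kPa.
The water table is 0.74 m below the base (< B = 1.01 m), so the ½γBN_γ term uses γ̄ = γ' + (d_w/B)(γ − γ') = 11.49 + (0.74/1.01)(19.8 − 11.49) = 17.579 kN/m³.
Surcharge term q·N_q = 17.82 × 38.2 = 680.72 kPa; self-weight term 0.5·γ·B·N_γ = 0.5 × 17.579 × 1.01 × 40.7 = 361.3 kPa.
q_ult = 680.72 + 361.3 = 1042 kPa.
q_net = 1042 − 17.82 = 1024.2 kPa.
q_all(net) = 1024.2 / 3 = 341.4 kPa.

q_all(net) ≈ 340 kPa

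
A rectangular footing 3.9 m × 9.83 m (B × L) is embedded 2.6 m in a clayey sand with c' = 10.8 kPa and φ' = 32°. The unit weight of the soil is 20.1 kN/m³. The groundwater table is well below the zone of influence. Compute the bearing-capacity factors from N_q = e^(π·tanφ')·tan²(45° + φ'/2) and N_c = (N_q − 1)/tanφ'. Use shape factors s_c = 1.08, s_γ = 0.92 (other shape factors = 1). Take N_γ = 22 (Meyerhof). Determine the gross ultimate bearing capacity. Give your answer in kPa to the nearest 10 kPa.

q_ult ≈ 2420 kPa

tan32° = 0.6249, so N_q = e^(π×0.6249)·tan²(61°) = 7.121 × 3.255 = 23.18.
N_c = (23.18 − 1)/tan32° = 35.49.
q = γ·D_f = 20.1 × 2.6 = 52.26 kPa.
c·N_c·s_c = 10.8 × 35.49 × 1.08 = 413.96 kPa
q·N_q = 52.26 × 23.177 = 1211.2 kPa
0.5·γ·B·N_γ·s_γ = 0.5 × 20.1 × 3.9 × 22 × 0.92 = 793.31 kPa
q_ult = 413.96 + 1211.2 + 793.31 = 2418.5 kPa.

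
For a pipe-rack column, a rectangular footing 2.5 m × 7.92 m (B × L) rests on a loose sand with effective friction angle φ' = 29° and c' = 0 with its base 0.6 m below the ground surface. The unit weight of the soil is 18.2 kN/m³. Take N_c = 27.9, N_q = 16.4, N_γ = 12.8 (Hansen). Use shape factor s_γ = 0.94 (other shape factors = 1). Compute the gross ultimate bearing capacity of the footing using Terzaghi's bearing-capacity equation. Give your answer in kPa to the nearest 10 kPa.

q_ult ≈ 450 kPa

Effective surcharge at the founding depth q = γ·D_f = 18.2 × 0.6 = 10.92 kPa.
q_ult = q·N_q + 0.5·γ·B·N_γ·s_γ
     = 10.92 × 16.4 + 0.5 × 18.2 × 2.5 × 12.8 × 0.94
     = 179.09 + 273.73 = 452.82 kPa.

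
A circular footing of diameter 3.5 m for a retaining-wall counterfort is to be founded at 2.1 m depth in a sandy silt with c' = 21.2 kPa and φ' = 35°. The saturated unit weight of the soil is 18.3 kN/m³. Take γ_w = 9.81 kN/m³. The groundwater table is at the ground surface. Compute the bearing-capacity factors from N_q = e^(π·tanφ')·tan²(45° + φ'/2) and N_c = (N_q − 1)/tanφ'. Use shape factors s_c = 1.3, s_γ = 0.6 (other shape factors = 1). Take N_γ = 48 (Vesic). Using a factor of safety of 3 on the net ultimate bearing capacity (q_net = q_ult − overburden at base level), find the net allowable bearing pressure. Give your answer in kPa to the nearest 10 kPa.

q_all(net) ≈ 760 kPa

N_q = e^(π·tan35°)·tan²(62.5°) = 33.3; N_c = (N_q − 1)/tanφ' = 46.12.
γ' = 18.3 − 9.81 = 8.49 kN/m³ (submerged throughout). q = 8.49 × 2.1 = 17.829 kPa; the same γ' applies in the ½γBN_γ term.
c·N_c·s_c = 21.2 × 46.124 × 1.3 = 1271.2 kPa
q·N_q = 17.829 × 33.296 = 593.64 kPa
0.5·γ·B·N_γ·s_γ = 0.5 × 8.49 × 3.5 × 48 × 0.6 = 427.9 kPa
q_ult = 1271.2 + 593.64 + 427.9 = 2292.7 kPa.
q_net = 2292.7 − 17.829 = 2274.9 kPa.
q_all(net) = 2274.9 / 3 = 758.29 kPa.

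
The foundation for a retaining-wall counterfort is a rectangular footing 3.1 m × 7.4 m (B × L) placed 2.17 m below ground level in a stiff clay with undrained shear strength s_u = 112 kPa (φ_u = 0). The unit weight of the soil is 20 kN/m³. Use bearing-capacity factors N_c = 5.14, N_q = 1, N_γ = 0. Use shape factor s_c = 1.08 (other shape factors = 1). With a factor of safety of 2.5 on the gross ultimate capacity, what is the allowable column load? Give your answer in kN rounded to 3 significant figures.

P_all ≈ 6100 kN

Overburden at base level: q = 20 × 2.17 = 43.4 kPa.
Cohesion term c·N_c·s_c = 112 × 5.14 × 1.08 = 621.73 kPa; surcharge term q·N_q = 43.4 × 1 = 43.4 kPa.
q_ult = 621.73 + 43.4 = 665.13 kPa.
Gross allowable pressure q_all = 665.13 / 2.5 = 266.05 kPa.
Footing area = 22.94 m², so allowable column load = 266.05 × 22.94 = 6103.3 kN.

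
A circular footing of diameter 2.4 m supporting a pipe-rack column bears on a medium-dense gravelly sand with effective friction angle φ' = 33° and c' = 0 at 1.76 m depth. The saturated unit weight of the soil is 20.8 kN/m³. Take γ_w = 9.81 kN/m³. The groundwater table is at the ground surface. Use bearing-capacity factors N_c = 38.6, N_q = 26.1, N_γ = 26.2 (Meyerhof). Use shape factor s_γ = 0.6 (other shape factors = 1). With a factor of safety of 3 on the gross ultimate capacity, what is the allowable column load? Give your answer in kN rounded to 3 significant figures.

P_all ≈ 1070 kN

With the water table at the surface the whole profile is submerged: γ' = 20.8 − 9.81 = 10.99 kN/m³, so q = γ'·D_f = 19.342 kPa; the same γ' applies in the ½γBN_γ term.
q_ult = q·N_q + 0.5·γ·B·N_γ·s_γ
     = 19.342 × 26.1 + 0.5 × 10.99 × 2.4 × 26.2 × 0.6
     = 504.84 + 207.32 = 712.15 kPa.
Gross allowable pressure q_all = 712.15 / 3 = 237.38 kPa.
Footing area = 4.5239 m², so allowable column load = 237.38 × 4.5239 = 1073.9 kN.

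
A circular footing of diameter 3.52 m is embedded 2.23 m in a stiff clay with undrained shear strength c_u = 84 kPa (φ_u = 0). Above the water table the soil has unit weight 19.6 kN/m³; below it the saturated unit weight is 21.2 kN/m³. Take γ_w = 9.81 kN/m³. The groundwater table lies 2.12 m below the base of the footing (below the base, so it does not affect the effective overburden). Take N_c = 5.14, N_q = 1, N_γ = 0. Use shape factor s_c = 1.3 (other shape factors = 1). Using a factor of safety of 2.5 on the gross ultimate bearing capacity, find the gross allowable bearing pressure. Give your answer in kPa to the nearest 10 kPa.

q_all ≈ 240 kPa

Effective surcharge at the founding depth q = γ·D_f = 19.6 × 2.23 = 43.708 kPa.
q_ult = c·N_c·s_c + q·N_q
     = 84 × 5.14 × 1.3 + 43.708 × 1
     = 561.29 + 43.708 = 605 kPa.
q_all = 605 / 2.5 = 242 kPa.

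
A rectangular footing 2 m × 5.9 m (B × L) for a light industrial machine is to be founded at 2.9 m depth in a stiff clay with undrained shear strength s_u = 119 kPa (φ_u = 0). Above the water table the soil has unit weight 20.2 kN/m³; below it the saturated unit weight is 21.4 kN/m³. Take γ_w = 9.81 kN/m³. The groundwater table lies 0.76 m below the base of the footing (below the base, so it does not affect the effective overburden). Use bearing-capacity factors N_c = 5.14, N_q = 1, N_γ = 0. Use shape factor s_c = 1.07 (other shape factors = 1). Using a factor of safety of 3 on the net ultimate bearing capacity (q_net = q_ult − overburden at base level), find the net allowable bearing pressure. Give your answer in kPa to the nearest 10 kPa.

q_all(net) ≈ 220 kPa

Effective surcharge at the founding depth q = γ·D_f = 20.2 × 2.9 = 58.58 kPa.
q_ult = c·N_c·s_c + q·N_q
     = 119 × 5.14 × 1.07 + 58.58 × 1
     = 654.48 + 58.58 = 713.06 kPa.
q_net = 713.06 − 58.58 = 654.48 kPa.
q_all(net) = 654.48 / 3 = 218.16 kPa.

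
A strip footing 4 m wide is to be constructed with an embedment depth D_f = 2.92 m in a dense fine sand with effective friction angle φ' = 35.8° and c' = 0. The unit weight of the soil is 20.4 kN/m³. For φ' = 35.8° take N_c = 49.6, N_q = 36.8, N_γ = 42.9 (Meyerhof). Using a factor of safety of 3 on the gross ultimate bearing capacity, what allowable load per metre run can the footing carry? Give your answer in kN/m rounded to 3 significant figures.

Overburden at base level: q = 20.4 × 2.92 = 59.568 kPa.
Surcharge term q·N_q = 59.568 × 36.8 = 2192.1 kPa; self-weight term 0.5·γ·B·N_γ = 0.5 × 20.4 × 4 × 42.9 = 1750.3 kPa.
q_ult = 2192.1 + 1750.3 = 3942.4 kPa.
Gross allowable pressure q_all = 3942.4 / 3 = 1314.1 kPa.
Allowable wall load = q_all × B = 1314.1 × 4 = 5256.6 kN per metre run.

≈ 5260 kN/m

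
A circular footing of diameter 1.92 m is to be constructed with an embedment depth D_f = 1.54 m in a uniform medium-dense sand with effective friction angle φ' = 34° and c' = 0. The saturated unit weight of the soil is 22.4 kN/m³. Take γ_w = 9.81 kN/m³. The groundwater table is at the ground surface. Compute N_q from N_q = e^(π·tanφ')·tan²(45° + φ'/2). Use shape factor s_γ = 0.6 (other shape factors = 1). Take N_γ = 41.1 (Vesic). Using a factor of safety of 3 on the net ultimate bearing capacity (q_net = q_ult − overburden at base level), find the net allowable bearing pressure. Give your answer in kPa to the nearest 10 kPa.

q_all(net) ≈ 280 kPa

N_q = e^(π·tan34°)·tan²(62°) = 29.44.
With the water table at the surface the whole profile is submerged: γ' = 22.4 − 9.81 = 12.59 kN/m³, so q = γ'·D_f = 19.389 kPa; the same γ' applies in the ½γBN_γ term.
q_ult = q·N_q + 0.5·γ·B·N_γ·s_γ
     = 19.389 × 29.44 + 0.5 × 12.59 × 1.92 × 41.1 × 0.6
     = 570.8 + 298.05 = 868.85 kPa.
q_net = 868.85 − 19.389 = 849.46 kPa.
q_all(net) = 849.46 / 3 = 283.15 kPa.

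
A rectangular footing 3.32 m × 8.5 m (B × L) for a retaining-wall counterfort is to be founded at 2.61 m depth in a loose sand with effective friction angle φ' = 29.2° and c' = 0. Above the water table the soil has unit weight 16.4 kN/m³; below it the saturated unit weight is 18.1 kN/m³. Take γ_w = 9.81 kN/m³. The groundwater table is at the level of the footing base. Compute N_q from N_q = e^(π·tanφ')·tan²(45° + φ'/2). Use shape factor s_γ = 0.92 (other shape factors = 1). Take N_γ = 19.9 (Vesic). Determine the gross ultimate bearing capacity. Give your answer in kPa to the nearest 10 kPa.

tan29.2° = 0.5589, so N_q = e^(π×0.5589)·tan²(59.6°) = 5.788 × 2.905 = 16.82.
Effective surcharge at the founding depth q = γ·D_f = 16.4 × 2.61 = 42.804 kPa.
The water table coincides with the base, so in the self-weight term γ → γ' = 8.29 kN/m³.
q_ult = q·N_q + 0.5·γ·B·N_γ·s_γ
     = 42.804 × 16.815 + 0.5 × 8.29 × 3.32 × 19.9 × 0.92
     = 719.75 + 251.94 = 971.69 kPa.

q_ult ≈ 970 kPa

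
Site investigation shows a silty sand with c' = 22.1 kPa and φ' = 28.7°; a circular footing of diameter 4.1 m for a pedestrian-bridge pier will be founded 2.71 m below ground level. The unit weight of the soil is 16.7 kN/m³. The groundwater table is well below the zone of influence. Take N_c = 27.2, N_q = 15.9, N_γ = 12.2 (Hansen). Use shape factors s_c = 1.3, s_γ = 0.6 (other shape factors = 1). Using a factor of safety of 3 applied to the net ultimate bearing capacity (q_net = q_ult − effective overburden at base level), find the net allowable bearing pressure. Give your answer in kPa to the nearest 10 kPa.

Effective surcharge at the founding depth q = γ·D_f = 16.7 × 2.71 = 45.257 kPa.
q_ult = c·N_c·s_c + q·N_q + 0.5·γ·B·N_γ·s_γ
     = 22.1 × 27.2 × 1.3 + 45.257 × 15.9 + 0.5 × 16.7 × 4.1 × 12.2 × 0.6
     = 781.46 + 719.59 + 250.6 = 1751.6 kPa.
Net ultimate: q_net = 1751.6 − 45.257 = 1706.4 kPa.
q_all(net) = 1706.4 / 3 = 568.8 kPa.

q_all(net) ≈ 570 kPa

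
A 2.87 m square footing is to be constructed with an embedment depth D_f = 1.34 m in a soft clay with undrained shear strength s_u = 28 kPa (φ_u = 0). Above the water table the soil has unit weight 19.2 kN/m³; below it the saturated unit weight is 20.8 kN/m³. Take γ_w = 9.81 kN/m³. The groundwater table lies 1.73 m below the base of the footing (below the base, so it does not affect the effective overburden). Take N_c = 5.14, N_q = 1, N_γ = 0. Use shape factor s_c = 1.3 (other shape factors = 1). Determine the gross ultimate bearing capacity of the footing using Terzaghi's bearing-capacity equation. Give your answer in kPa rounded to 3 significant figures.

q = γ·D_f = 19.2 × 1.34 = 25.728 kPa.
c·N_c·s_c = 28 × 5.14 × 1.3 = 187.1 kPa
q·N_q = 25.728 × 1 = 25.728 kPa
q_ult = 187.1 + 25.728 = 212.82 kPa.

q_ult ≈ 213 kPa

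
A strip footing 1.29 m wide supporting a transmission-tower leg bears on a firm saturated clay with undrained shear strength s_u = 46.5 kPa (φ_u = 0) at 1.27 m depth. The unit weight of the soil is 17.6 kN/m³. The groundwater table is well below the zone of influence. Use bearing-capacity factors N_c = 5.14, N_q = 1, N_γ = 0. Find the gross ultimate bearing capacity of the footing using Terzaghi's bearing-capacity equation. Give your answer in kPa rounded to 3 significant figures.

q_ult ≈ 261 kPa

Effective surcharge at the founding depth q = γ·D_f = 17.6 × 1.27 = 22.352 kPa.
q_ult = c·N_c + q·N_q
     = 46.5 × 5.14 + 22.352 × 1
     = 239.01 + 22.352 = 261.36 kPa.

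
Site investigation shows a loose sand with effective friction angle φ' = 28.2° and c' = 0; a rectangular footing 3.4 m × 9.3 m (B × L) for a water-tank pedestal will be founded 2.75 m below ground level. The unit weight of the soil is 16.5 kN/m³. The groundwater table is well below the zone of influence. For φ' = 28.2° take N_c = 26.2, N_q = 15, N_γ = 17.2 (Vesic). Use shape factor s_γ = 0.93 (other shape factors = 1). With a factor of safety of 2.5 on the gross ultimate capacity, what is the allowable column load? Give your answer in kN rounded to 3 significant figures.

Effective surcharge at the founding depth q = γ·D_f = 16.5 × 2.75 = 45.375 kPa.
q_ult = q·N_q + 0.5·γ·B·N_γ·s_γ
     = 45.375 × 15 + 0.5 × 16.5 × 3.4 × 17.2 × 0.93
     = 680.62 + 448.69 = 1129.3 kPa.
Gross allowable pressure q_all = 1129.3 / 2.5 = 451.73 kPa.
Footing area = 31.62 m², so allowable column load = 451.73 × 31.62 = 14284 kN.

P_all ≈ 14300 kN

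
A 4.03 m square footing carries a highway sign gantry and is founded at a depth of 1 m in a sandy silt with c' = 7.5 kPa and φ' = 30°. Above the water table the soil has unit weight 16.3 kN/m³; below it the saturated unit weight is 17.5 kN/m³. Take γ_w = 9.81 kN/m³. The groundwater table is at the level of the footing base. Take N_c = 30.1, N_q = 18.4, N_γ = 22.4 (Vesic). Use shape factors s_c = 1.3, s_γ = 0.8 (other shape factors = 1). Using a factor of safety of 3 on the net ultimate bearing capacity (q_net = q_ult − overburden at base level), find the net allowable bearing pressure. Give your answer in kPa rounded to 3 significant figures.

q_all(net) ≈ 285 kPa

Overburden at base level: q = 16.3 × 1 = 16.3 kPa.
Below the base the soil is submerged, so the ½γBN_γ term uses γ' = 17.5 − 9.81 = 7.69 kN/m³.
Cohesion term c·N_c·s_c = 7.5 × 30.1 × 1.3 = 293.48 kPa; surcharge term q·N_q = 16.3 × 18.4 = 299.92 kPa; self-weight term 0.5·γ·B·N_γ·s_γ = 0.5 × 7.69 × 4.03 × 22.4 × 0.8 = 277.68 kPa.
q_ult = 293.48 + 299.92 + 277.68 = 871.07 kPa.
q_net = 871.07 − 16.3 = 854.77 kPa.
q_all(net) = 854.77 / 3 = 284.92 kPa.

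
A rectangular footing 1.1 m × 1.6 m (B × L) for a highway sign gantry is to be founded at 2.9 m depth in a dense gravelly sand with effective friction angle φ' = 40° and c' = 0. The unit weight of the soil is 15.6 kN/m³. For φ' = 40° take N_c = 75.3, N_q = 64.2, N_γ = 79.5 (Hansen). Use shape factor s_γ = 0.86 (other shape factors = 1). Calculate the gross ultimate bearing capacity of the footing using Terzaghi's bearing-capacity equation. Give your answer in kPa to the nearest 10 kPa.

Effective surcharge at the founding depth q = γ·D_f = 15.6 × 2.9 = 45.24 kPa.
q_ult = q·N_q + 0.5·γ·B·N_γ·s_γ
     = 45.24 × 64.2 + 0.5 × 15.6 × 1.1 × 79.5 × 0.86
     = 2904.4 + 586.61 = 3491 kPa.

q_ult ≈ 3490 kPa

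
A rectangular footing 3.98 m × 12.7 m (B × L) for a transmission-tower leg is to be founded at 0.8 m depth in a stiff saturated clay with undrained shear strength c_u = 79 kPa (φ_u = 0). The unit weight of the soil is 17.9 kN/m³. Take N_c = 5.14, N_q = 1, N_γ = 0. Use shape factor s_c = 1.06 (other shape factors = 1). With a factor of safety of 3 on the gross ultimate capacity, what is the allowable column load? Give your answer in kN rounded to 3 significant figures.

P_all ≈ 7490 kN

Effective surcharge at the founding depth q = γ·D_f = 17.9 × 0.8 = 14.32 kPa.
q_ult = c·N_c·s_c + q·N_q
     = 79 × 5.14 × 1.06 + 14.32 × 1
     = 430.42 + 14.32 = 444.74 kPa.
Gross allowable pressure q_all = 444.74 / 3 = 148.25 kPa.
Footing area = 50.546 m², so allowable column load = 148.25 × 50.546 = 7493.3 kN.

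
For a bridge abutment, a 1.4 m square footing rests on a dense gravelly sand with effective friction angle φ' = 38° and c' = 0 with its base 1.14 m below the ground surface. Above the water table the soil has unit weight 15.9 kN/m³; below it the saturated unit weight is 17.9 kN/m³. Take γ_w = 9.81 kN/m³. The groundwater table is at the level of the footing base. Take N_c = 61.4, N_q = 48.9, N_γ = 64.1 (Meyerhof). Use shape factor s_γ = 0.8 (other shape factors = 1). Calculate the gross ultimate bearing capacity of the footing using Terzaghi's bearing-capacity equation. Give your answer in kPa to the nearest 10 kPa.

Overburden at base level: q = 15.9 × 1.14 = 18.126 kPa.
Below the base the soil is submerged, so the ½γBN_γ term uses γ' = 17.9 − 9.81 = 8.09 kN/m³.
Surcharge term q·N_q = 18.126 × 48.9 = 886.36 kPa; self-weight term 0.5·γ·B·N_γ·s_γ = 0.5 × 8.09 × 1.4 × 64.1 × 0.8 = 290.4 kPa.
q_ult = 886.36 + 290.4 = 1176.8 kPa.

q_ult ≈ 1180 kPa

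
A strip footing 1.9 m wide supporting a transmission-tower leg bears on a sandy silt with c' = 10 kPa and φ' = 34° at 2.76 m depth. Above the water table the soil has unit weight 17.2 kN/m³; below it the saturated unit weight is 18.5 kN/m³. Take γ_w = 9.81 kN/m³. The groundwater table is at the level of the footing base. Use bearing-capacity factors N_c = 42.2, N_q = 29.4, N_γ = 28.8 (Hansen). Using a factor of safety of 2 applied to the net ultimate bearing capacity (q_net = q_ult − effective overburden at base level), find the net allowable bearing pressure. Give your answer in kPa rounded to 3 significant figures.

q = γ·D_f = 17.2 × 2.76 = 47.472 kPa.
For the ½γBN_γ term take γ' = 18.5 − 9.81 = 8.69 kN/m³ (soil below base is submerged).
c·N_c = 10 × 42.2 = 422 kPa
q·N_q = 47.472 × 29.4 = 1395.7 kPa
0.5·γ·B·N_γ = 0.5 × 8.69 × 1.9 × 28.8 = 237.76 kPa
q_ult = 422 + 1395.7 + 237.76 = 2055.4 kPa.
Net ultimate: q_net = 2055.4 − 47.472 = 2008 kPa.
q_all(net) = 2008 / 2 = 1004 kPa.

q_all(net) ≈ 1000 kPa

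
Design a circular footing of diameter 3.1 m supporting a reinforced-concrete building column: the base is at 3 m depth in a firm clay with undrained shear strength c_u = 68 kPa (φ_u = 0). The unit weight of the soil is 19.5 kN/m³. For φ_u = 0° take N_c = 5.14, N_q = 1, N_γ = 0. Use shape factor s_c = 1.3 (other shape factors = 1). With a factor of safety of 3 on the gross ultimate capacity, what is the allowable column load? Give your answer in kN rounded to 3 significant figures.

q = γ·D_f = 19.5 × 3 = 58.5 kPa.
c·N_c·s_c = 68 × 5.14 × 1.3 = 454.38 kPa
q·N_q = 58.5 × 1 = 58.5 kPa
q_ult = 454.38 + 58.5 = 512.88 kPa.
Gross allowable pressure q_all = 512.88 / 3 = 170.96 kPa.
Footing area = 7.5477 m², so allowable column load = 170.96 × 7.5477 = 1290.3 kN.

P_all ≈ 1290 kN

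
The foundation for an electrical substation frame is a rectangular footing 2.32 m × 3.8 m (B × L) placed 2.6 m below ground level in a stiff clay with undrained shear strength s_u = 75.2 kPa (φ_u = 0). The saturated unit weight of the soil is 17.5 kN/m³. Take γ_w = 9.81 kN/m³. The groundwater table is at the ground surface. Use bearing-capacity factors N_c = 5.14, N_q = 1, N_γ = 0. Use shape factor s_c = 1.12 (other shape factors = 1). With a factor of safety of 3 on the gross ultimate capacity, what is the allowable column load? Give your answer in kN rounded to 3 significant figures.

P_all ≈ 1330 kN

γ' = 17.5 − 9.81 = 7.69 kN/m³ (submerged throughout). q = 7.69 × 2.6 = 19.994 kPa.
c·N_c·s_c = 75.2 × 5.14 × 1.12 = 432.91 kPa
q·N_q = 19.994 × 1 = 19.994 kPa
q_ult = 432.91 + 19.994 = 452.91 kPa.
Gross allowable pressure q_all = 452.91 / 3 = 150.97 kPa.
Footing area = 8.816 m², so allowable column load = 150.97 × 8.816 = 1330.9 kN.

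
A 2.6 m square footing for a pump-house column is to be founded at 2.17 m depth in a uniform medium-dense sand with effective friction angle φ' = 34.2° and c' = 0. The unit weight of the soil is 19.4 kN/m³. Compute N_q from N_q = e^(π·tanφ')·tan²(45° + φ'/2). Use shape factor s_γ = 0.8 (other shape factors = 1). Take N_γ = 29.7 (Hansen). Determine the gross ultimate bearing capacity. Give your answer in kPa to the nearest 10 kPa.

tan34.2° = 0.6796, so N_q = e^(π×0.6796)·tan²(62.1°) = 8.457 × 3.567 = 30.17.
q = γ·D_f = 19.4 × 2.17 = 42.098 kPa.
q·N_q = 42.098 × 30.168 = 1270 kPa
0.5·γ·B·N_γ·s_γ = 0.5 × 19.4 × 2.6 × 29.7 × 0.8 = 599.23 kPa
q_ult = 1270 + 599.23 = 1869.2 kPa.

q_ult ≈ 1870 kPa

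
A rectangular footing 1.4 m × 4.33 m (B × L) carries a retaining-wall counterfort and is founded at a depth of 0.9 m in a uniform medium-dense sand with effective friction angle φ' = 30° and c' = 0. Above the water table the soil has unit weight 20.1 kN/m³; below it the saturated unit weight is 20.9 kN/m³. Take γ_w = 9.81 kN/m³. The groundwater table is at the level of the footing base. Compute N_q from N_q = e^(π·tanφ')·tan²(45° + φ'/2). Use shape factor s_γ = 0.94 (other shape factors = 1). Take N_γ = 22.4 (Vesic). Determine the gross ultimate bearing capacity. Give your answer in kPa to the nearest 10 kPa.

tan30° = 0.5774, so N_q = e^(π×0.5774)·tan²(60°) = 6.134 × 3.0 = 18.4.
q = γ·D_f = 20.1 × 0.9 = 18.09 kPa.
For the ½γBN_γ term take γ' = 20.9 − 9.81 = 11.09 kN/m³ (soil below base is submerged).
q·N_q = 18.09 × 18.401 = 332.88 kPa
0.5·γ·B·N_γ·s_γ = 0.5 × 11.09 × 1.4 × 22.4 × 0.94 = 163.46 kPa
q_ult = 332.88 + 163.46 = 496.33 kPa.

q_ult ≈ 500 kPa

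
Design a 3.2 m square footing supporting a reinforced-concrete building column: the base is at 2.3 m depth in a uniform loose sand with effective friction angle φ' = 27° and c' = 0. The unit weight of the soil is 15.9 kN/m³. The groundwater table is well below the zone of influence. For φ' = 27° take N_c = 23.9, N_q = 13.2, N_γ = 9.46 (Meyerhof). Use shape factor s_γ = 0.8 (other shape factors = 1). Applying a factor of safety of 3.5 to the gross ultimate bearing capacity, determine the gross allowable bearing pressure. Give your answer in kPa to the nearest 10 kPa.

q_all ≈ 190 kPa

Effective surcharge at the founding depth q = γ·D_f = 15.9 × 2.3 = 36.57 kPa.
q_ult = q·N_q + 0.5·γ·B·N_γ·s_γ
     = 36.57 × 13.2 + 0.5 × 15.9 × 3.2 × 9.46 × 0.8
     = 482.72 + 192.53 = 675.25 kPa.
q_all = q_ult / FS = 675.25 / 3.5 = 192.93 kPa.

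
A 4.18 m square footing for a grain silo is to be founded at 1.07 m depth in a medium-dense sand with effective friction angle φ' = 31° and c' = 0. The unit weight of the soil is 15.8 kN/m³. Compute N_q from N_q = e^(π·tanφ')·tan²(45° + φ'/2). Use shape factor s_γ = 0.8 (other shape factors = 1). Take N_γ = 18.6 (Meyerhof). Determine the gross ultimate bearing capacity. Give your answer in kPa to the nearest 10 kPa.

q_ult ≈ 840 kPa

tan31° = 0.6009, so N_q = e^(π×0.6009)·tan²(60.5°) = 6.604 × 3.124 = 20.63.
Effective surcharge at the founding depth q = γ·D_f = 15.8 × 1.07 = 16.906 kPa.
q_ult = q·N_q + 0.5·γ·B·N_γ·s_γ
     = 16.906 × 20.631 + 0.5 × 15.8 × 4.18 × 18.6 × 0.8
     = 348.78 + 491.37 = 840.15 kPa.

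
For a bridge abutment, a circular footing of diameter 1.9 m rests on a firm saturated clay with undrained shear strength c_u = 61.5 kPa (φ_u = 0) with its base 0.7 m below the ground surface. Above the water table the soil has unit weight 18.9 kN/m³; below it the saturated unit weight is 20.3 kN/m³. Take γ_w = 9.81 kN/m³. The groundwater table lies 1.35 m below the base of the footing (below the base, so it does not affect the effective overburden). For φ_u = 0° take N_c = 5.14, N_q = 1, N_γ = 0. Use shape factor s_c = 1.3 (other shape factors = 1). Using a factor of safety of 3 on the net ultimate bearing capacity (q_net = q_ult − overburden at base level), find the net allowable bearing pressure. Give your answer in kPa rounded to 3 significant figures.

Effective surcharge at the founding depth q = γ·D_f = 18.9 × 0.7 = 13.23 kPa.
q_ult = c·N_c·s_c + q·N_q
     = 61.5 × 5.14 × 1.3 + 13.23 × 1
     = 410.94 + 13.23 = 424.17 kPa.
q_net = 424.17 − 13.23 = 410.94 kPa.
q_all(net) = 410.94 / 3 = 136.98 kPa.

q_all(net) ≈ 137 kPa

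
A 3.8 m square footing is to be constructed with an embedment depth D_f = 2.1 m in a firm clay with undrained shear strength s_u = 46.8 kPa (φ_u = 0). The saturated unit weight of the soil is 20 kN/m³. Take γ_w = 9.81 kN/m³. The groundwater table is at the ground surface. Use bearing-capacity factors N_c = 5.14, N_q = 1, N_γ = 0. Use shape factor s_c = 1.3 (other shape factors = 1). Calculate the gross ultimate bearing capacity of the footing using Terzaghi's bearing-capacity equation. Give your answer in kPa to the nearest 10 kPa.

q_ult ≈ 330 kPa

Water table at ground surface, so effective unit weight γ' = 20 − 9.81 = 10.19 kN/m³ is used throughout; overburden q = 10.19 × 2.1 = 21.399 kPa.
Cohesion term c·N_c·s_c = 46.8 × 5.14 × 1.3 = 312.72 kPa; surcharge term q·N_q = 21.399 × 1 = 21.399 kPa.
q_ult = 312.72 + 21.399 = 334.12 kPa.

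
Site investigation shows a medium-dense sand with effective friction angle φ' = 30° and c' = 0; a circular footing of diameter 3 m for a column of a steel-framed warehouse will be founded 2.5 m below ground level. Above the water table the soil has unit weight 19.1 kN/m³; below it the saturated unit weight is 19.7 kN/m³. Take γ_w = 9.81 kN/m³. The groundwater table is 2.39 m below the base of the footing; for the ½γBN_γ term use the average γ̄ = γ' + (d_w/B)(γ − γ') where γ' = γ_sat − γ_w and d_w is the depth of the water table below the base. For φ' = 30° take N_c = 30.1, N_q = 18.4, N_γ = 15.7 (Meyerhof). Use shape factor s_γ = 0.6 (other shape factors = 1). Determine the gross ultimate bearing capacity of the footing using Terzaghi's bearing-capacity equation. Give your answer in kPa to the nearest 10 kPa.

Effective surcharge at the founding depth q = γ·D_f = 19.1 × 2.5 = 47.75 kPa.
With d_w = 2.39 m < B, γ̄ = 9.89 + (2.39/3) × (19.1 − 9.89) = 17.227 kN/m³.
q_ult = q·N_q + 0.5·γ·B·N_γ·s_γ
     = 47.75 × 18.4 + 0.5 × 17.227 × 3 × 15.7 × 0.6
     = 878.6 + 243.42 = 1122 kPa.

q_ult ≈ 1120 kPa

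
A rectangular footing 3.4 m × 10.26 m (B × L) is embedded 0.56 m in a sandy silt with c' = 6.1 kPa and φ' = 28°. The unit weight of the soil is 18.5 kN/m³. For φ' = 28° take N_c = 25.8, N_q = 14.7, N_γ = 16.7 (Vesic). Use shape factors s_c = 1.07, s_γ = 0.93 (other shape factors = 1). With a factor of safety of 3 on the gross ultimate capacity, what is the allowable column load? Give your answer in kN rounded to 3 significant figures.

Overburden at base level: q = 18.5 × 0.56 = 10.36 kPa.
Cohesion term c·N_c·s_c = 6.1 × 25.8 × 1.07 = 168.4 kPa; surcharge term q·N_q = 10.36 × 14.7 = 152.29 kPa; self-weight term 0.5·γ·B·N_γ·s_γ = 0.5 × 18.5 × 3.4 × 16.7 × 0.93 = 488.45 kPa.
q_ult = 168.4 + 152.29 + 488.45 = 809.14 kPa.
Gross allowable pressure q_all = 809.14 / 3 = 269.71 kPa.
Footing area = 34.884 m², so allowable column load = 269.71 × 34.884 = 9408.7 kN.

P_all ≈ 9410 kN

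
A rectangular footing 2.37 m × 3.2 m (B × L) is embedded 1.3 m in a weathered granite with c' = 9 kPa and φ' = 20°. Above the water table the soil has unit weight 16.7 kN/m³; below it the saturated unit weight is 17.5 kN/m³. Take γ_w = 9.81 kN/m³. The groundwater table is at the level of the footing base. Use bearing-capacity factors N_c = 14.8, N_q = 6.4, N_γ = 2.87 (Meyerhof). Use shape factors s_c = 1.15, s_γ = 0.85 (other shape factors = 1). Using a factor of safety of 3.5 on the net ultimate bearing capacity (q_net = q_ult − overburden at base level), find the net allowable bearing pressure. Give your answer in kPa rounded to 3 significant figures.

q_all(net) ≈ 83.6 kPa

q = γ·D_f = 16.7 × 1.3 = 21.71 kPa.
For the ½γBN_γ term take γ' = 17.5 − 9.81 = 7.69 kN/m³ (soil below base is submerged).
c·N_c·s_c = 9 × 14.8 × 1.15 = 153.18 kPa
q·N_q = 21.71 × 6.4 = 138.94 kPa
0.5·γ·B·N_γ·s_γ = 0.5 × 7.69 × 2.37 × 2.87 × 0.85 = 22.23 kPa
q_ult = 153.18 + 138.94 + 22.23 = 314.35 kPa.
q_net = 314.35 − 21.71 = 292.64 kPa.
q_all(net) = 292.64 / 3.5 = 83.613 kPa.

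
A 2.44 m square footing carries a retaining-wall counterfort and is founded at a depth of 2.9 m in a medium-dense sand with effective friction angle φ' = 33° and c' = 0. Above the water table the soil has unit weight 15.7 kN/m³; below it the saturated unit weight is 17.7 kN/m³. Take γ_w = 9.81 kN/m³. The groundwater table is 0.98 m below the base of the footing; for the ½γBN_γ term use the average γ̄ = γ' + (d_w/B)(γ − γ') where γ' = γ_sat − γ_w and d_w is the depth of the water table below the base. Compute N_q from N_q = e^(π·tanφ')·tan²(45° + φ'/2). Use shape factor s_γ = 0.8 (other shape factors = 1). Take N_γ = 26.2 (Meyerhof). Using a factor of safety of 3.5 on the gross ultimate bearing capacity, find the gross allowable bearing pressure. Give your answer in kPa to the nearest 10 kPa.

N_q = e^(π·tan33°)·tan²(61.5°) = 26.09.
Overburden at base level: q = 15.7 × 2.9 = 45.53 kPa.
The water table is 0.98 m below the base (< B = 2.44 m), so the ½γBN_γ term uses γ̄ = γ' + (d_w/B)(γ − γ') = 7.89 + (0.98/2.44)(15.7 − 7.89) = 11.027 kN/m³.
Surcharge term q·N_q = 45.53 × 26.092 = 1188 kPa; self-weight term 0.5·γ·B·N_γ·s_γ = 0.5 × 11.027 × 2.44 × 26.2 × 0.8 = 281.97 kPa.
q_ult = 1188 + 281.97 = 1469.9 kPa.
q_all = 1469.9 / 3.5 = 419.98 kPa.

q_all ≈ 420 kPa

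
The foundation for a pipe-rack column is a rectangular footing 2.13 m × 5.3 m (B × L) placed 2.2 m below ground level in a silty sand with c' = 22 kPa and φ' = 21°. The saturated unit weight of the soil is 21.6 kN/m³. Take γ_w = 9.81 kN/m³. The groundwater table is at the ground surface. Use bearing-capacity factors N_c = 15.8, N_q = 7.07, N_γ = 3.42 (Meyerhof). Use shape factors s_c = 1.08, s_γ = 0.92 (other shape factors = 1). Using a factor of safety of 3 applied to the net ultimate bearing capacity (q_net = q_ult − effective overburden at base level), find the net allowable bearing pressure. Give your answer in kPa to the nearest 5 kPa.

q_all(net) ≈ 190 kPa

With the water table at the surface the whole profile is submerged: γ' = 21.6 − 9.81 = 11.79 kN/m³, so q = γ'·D_f = 25.938 kPa; the same γ' applies in the ½γBN_γ term.
q_ult = c·N_c·s_c + q·N_q + 0.5·γ·B·N_γ·s_γ
     = 22 × 15.8 × 1.08 + 25.938 × 7.07 + 0.5 × 11.79 × 2.13 × 3.42 × 0.92
     = 375.41 + 183.38 + 39.507 = 598.3 kPa.
Net ultimate: q_net = 598.3 − 25.938 = 572.36 kPa.
q_all(net) = 572.36 / 3 = 190.79 kPa.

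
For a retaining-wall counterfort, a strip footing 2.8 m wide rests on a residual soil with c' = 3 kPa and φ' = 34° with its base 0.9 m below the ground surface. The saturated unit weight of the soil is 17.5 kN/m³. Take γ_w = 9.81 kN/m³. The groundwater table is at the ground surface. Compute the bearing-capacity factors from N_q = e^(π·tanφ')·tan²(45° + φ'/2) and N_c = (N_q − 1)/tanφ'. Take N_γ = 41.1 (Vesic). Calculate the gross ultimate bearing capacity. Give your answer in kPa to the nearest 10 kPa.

tan34° = 0.6745, so N_q = e^(π×0.6745)·tan²(62°) = 8.323 × 3.537 = 29.44.
N_c = (29.44 − 1)/tan34° = 42.16.
Water table at ground surface, so effective unit weight γ' = 17.5 − 9.81 = 7.69 kN/m³ is used throughout; overburden q = 7.69 × 0.9 = 6.921 kPa; the same γ' applies in the ½γBN_γ term.
Cohesion term c·N_c = 3 × 42.164 = 126.49 kPa; surcharge term q·N_q = 6.921 × 29.44 = 203.75 kPa; self-weight term 0.5·γ·B·N_γ = 0.5 × 7.69 × 2.8 × 41.1 = 442.48 kPa.
q_ult = 126.49 + 203.75 + 442.48 = 772.73 kPa.

q_ult ≈ 770 kPa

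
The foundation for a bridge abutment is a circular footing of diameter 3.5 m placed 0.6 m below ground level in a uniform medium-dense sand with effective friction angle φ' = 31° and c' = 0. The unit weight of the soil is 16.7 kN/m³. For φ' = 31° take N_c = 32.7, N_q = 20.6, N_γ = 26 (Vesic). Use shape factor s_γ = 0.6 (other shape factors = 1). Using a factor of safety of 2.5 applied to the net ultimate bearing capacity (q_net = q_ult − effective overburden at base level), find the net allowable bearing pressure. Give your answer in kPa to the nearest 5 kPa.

Overburden at base level: q = 16.7 × 0.6 = 10.02 kPa.
Surcharge term q·N_q = 10.02 × 20.6 = 206.41 kPa; self-weight term 0.5·γ·B·N_γ·s_γ = 0.5 × 16.7 × 3.5 × 26 × 0.6 = 455.91 kPa.
q_ult = 206.41 + 455.91 = 662.32 kPa.
Net ultimate: q_net = 662.32 − 10.02 = 652.3 kPa.
q_all(net) = 652.3 / 2.5 = 260.92 kPa.

q_all(net) ≈ 260 kPa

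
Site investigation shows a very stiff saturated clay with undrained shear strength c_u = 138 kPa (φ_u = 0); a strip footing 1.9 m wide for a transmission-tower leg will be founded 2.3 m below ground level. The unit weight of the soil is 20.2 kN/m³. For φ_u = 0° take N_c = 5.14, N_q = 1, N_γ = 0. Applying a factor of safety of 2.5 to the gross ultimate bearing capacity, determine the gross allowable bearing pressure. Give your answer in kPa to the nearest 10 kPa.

Effective surcharge at the founding depth q = γ·D_f = 20.2 × 2.3 = 46.46 kPa.
q_ult = c·N_c + q·N_q
     = 138 × 5.14 + 46.46 × 1
     = 709.32 + 46.46 = 755.78 kPa.
q_all = q_ult / FS = 755.78 / 2.5 = 302.31 kPa.

q_all ≈ 300 kPa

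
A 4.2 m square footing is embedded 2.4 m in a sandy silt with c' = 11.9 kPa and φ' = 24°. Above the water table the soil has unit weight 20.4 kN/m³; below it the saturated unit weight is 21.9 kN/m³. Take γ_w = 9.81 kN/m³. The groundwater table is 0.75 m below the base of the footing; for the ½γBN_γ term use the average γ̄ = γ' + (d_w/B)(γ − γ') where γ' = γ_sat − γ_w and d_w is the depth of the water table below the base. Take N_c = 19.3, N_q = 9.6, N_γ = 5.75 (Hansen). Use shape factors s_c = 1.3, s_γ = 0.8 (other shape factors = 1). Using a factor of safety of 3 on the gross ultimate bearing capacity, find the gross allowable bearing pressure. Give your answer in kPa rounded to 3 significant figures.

q_all ≈ 300 kPa

Overburden at base level: q = 20.4 × 2.4 = 48.96 kPa.
The water table is 0.75 m below the base (< B = 4.2 m), so the ½γBN_γ term uses γ̄ = γ' + (d_w/B)(γ − γ') = 12.09 + (0.75/4.2)(20.4 − 12.09) = 13.574 kN/m³.
Cohesion term c·N_c·s_c = 11.9 × 19.3 × 1.3 = 298.57 kPa; surcharge term q·N_q = 48.96 × 9.6 = 470.02 kPa; self-weight term 0.5·γ·B·N_γ·s_γ = 0.5 × 13.574 × 4.2 × 5.75 × 0.8 = 131.12 kPa.
q_ult = 298.57 + 470.02 + 131.12 = 899.71 kPa.
q_all = 899.71 / 3 = 299.9 kPa.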